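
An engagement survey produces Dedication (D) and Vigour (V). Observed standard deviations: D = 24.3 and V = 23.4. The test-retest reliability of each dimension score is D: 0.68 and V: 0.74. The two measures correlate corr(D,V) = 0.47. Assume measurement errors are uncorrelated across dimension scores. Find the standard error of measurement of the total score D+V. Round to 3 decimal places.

18.202

Var(total) = 1138.05 + 534.503 = 1672.55.
True-score variance = 806.728 + 534.503 = 1341.23, so reliability = 0.8019.
Error variance = 1672.55 − 1341.23 = 331.322; SEM = √331.322 = 18.202.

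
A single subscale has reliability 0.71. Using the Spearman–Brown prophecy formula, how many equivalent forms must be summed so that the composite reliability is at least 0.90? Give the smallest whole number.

4

k ≥ ρ*(1−ρ₁)/(ρ₁(1−ρ*)) = 0.90·0.29 / (0.71·0.10) = 3.676.
Smallest integer k = 4.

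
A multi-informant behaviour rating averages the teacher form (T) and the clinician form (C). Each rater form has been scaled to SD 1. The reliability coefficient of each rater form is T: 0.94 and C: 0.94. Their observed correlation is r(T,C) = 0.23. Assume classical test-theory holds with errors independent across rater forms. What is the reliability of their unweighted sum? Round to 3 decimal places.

0.951

Var(T+C) = 2 + 2·[0.23] = 2 + 0.46 = 2.46.
Under uncorrelated errors the observed covariances equal the true-score covariances, so only the own-variance terms attenuate.
True-score variance = [0.94 + 0.94] + 0.46 = 1.88 + 0.46 = 2.34.
Reliability = 2.34 / 2.46 = 0.951.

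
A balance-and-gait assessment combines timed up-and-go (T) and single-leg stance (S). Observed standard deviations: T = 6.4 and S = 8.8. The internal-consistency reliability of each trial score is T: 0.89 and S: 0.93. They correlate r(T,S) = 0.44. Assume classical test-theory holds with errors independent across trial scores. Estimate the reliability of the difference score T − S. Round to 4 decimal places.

Var(T−S) = 6.4² + 8.8² − 2·6.4·8.8·0.44 = 118.4 − 49.5616 = 68.8384.
With uncorrelated errors the cross-covariances are all true-score covariance, so they carry over unchanged; only the diagonal terms shrink to ρᵢσᵢ².
True-score variance = [6.4²·0.89 + 8.8²·0.93] − 49.5616 = 108.474 − 49.5616 = 58.912.
Reliability = 58.912 / 68.8384 = 0.8558.

0.8558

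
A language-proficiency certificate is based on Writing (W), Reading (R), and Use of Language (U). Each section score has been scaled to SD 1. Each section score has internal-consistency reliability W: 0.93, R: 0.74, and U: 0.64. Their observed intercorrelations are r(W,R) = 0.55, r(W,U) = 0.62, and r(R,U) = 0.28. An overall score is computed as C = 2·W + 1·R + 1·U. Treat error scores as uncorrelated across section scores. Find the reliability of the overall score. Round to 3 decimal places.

Var(C) = 2² + 1 + 1 + 2·[2·0.55 + 2·0.62 + 0.28] = 6 + 5.24 = 11.24.
With uncorrelated errors the cross-covariances are all true-score covariance, so they carry over unchanged; only the diagonal terms shrink to ρᵢσᵢ².
True-score variance = [2²·0.93 + 0.74 + 0.64] + 5.24 = 5.1 + 5.24 = 10.34.
Reliability = 10.34 / 11.24 = 0.920.

0.920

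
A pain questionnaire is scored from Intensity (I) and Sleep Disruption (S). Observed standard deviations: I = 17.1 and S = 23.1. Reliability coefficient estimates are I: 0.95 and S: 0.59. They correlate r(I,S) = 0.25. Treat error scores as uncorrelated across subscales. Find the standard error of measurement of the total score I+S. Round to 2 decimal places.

Var(total) = 826.02 + 197.505 = 1023.52.
True-score variance = 592.619 + 197.505 = 790.124, so reliability = 0.7720.
Error variance = 1023.52 − 790.124 = 233.401; SEM = √233.401 = 15.28.

15.28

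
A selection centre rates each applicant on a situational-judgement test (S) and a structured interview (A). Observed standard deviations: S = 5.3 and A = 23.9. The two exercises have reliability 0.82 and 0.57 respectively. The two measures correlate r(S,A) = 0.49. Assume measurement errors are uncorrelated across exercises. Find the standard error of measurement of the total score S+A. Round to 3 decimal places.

Var(total) = 599.3 + 124.137 = 723.437.
True-score variance = 348.623 + 124.137 = 472.76, so reliability = 0.6535.
Error variance = 723.437 − 472.76 = 250.677; SEM = √250.677 = 15.833.

15.833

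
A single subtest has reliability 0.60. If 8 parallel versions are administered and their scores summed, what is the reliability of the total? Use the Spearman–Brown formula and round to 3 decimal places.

0.923

ρ_k = kρ / (1 + (k−1)ρ) = 8·0.60 / (1 + 7·0.60) = 4.800 / 5.200 = 0.923.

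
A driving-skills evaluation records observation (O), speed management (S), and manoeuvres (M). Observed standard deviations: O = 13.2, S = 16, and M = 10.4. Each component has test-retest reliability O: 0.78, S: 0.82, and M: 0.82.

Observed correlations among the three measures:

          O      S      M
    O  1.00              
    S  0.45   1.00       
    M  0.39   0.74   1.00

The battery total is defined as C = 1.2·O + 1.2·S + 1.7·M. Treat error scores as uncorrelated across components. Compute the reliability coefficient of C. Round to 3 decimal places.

Var(C) = 1.2²·13.2² + 1.2²·16² + 1.7²·10.4² + 2·[1.44·13.2·16·0.45 + 2.04·13.2·10.4·0.39 + 2.04·16·10.4·0.74] = 932.128 + 994.55 = 1926.68.
Because errors are independent across components, Cov(Tᵢ,Tⱼ) = Cov(Xᵢ,Xⱼ); the off-diagonal part of the true-score variance is the same as above.
True-score variance = [1.2²·13.2²·0.78 + 1.2²·16²·0.82 + 1.7²·10.4²·0.82] + 994.55 = 754.309 + 994.55 = 1748.86.
Reliability = 1748.86 / 1926.68 = 0.908.

0.908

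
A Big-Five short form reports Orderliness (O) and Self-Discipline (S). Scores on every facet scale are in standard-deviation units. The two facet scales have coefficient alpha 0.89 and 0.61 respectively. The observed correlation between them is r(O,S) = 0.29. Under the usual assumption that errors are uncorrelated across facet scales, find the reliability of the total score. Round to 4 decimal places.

Var(O+S) = 2 + 2·[0.29] = 2 + 0.58 = 2.58.
Under uncorrelated errors the observed covariances equal the true-score covariances, so only the own-variance terms attenuate.
True-score variance = [0.89 + 0.61] + 0.58 = 1.5 + 0.58 = 2.08.
Reliability = 2.08 / 2.58 = 0.8062.

0.8062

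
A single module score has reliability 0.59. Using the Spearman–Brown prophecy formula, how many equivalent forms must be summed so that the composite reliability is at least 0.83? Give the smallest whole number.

k ≥ ρ*(1−ρ₁)/(ρ₁(1−ρ*)) = 0.83·0.41 / (0.59·0.17) = 3.393.
Smallest integer k = 4.

4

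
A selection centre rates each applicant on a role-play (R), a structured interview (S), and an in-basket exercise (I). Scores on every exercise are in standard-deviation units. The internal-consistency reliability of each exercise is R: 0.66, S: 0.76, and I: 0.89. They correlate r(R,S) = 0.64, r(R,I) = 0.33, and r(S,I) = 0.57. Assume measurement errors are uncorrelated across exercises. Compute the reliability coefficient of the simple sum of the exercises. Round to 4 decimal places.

0.8865

Var(R+S+I) = 3 + 2·[0.64 + 0.33 + 0.57] = 3 + 3.08 = 6.08.
With uncorrelated errors the cross-covariances are all true-score covariance, so they carry over unchanged; only the diagonal terms shrink to ρᵢσᵢ².
True-score variance = [0.66 + 0.76 + 0.89] + 3.08 = 2.31 + 3.08 = 5.39.
Reliability = 5.39 / 6.08 = 0.8865.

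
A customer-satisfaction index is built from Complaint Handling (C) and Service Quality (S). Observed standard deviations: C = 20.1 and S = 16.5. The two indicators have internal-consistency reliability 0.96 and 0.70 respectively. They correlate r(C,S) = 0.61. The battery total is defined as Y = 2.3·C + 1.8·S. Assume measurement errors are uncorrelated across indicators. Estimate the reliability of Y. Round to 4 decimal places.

Var(Y) = 2.3²·20.1² + 1.8²·16.5² + 2·[4.14·20.1·16.5·0.61] = 3019.3 + 1675.1 = 4694.4.
Under uncorrelated errors the observed covariances equal the true-score covariances, so only the own-variance terms attenuate.
True-score variance = [2.3²·20.1²·0.96 + 1.8²·16.5²·0.70] + 1675.1 = 2669.19 + 1675.1 = 4344.29.
Reliability = 4344.29 / 4694.4 = 0.9254.

0.9254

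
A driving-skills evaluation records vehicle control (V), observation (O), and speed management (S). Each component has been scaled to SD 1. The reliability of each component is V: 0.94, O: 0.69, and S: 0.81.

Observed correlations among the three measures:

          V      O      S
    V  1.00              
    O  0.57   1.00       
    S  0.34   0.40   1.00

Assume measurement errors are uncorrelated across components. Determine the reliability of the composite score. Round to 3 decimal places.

0.900

Var(V+O+S) = 3 + 2·[0.57 + 0.34 + 0.40] = 3 + 2.62 = 5.62.
Under uncorrelated errors the observed covariances equal the true-score covariances, so only the own-variance terms attenuate.
True-score variance = [0.94 + 0.69 + 0.81] + 2.62 = 2.44 + 2.62 = 5.06.
Reliability = 5.06 / 5.62 = 0.900.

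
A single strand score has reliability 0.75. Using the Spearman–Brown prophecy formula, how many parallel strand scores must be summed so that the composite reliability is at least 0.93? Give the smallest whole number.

k ≥ ρ*(1−ρ₁)/(ρ₁(1−ρ*)) = 0.93·0.25 / (0.75·0.07) = 4.429.
Smallest integer k = 5.

5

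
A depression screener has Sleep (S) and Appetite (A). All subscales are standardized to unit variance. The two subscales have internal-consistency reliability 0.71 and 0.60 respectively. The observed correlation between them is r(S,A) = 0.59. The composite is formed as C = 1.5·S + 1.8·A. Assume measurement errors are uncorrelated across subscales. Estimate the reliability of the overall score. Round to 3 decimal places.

0.775

Var(C) = 1.5² + 1.8² + 2·[2.7·0.59] = 5.49 + 3.186 = 8.676.
With uncorrelated errors the cross-covariances are all true-score covariance, so they carry over unchanged; only the diagonal terms shrink to ρᵢσᵢ².
True-score variance = [1.5²·0.71 + 1.8²·0.60] + 3.186 = 3.5415 + 3.186 = 6.7275.
Reliability = 6.7275 / 8.676 = 0.775.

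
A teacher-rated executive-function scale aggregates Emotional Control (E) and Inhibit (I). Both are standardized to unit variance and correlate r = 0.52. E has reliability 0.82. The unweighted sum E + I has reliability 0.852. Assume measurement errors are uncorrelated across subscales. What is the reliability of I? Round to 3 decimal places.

Var(E+I) = 2 + 2·0.52 = 3.040.
True-score variance = ρ_E + ρ_I + 2·0.52, so 0.852 = (0.82 + ρ_I + 1.04) / 3.040.
ρ_I = 0.852·3.040 − 0.82 − 1.04 = 0.730.

0.730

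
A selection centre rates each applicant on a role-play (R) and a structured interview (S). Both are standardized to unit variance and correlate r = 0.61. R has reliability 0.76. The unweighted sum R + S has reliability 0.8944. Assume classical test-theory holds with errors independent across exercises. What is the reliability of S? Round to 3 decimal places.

0.900

Var(R+S) = 2 + 2·0.61 = 3.220.
True-score variance = ρ_R + ρ_S + 2·0.61, so 0.8944 = (0.76 + ρ_S + 1.22) / 3.220.
ρ_S = 0.8944·3.220 − 0.76 − 1.22 = 0.900.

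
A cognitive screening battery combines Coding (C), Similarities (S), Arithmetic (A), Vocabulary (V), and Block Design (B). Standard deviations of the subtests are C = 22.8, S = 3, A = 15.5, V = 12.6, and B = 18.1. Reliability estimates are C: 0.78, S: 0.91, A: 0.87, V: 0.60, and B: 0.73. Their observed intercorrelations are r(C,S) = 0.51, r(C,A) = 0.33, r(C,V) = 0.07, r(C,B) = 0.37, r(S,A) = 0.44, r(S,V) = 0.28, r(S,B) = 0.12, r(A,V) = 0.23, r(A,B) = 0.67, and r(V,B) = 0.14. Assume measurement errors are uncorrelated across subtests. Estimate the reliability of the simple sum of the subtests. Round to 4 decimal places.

0.8811

Var(C+S+A+V+B) = 22.8² + 3² + 15.5² + 12.6² + 18.1² + 2·[22.8·3·0.51 + 22.8·15.5·0.33 + 22.8·12.6·0.07 + 22.8·18.1·0.37 + 3·15.5·0.44 + 3·12.6·0.28 + 3·18.1·0.12 + 15.5·12.6·0.23 + 15.5·18.1·0.67 + 12.6·18.1·0.14] = 1255.46 + 1253.37 = 2508.83.
With uncorrelated errors the cross-covariances are all true-score covariance, so they carry over unchanged; only the diagonal terms shrink to ρᵢσᵢ².
True-score variance = [22.8²·0.78 + 3²·0.91 + 15.5²·0.87 + 12.6²·0.60 + 18.1²·0.73] + 1253.37 = 957.094 + 1253.37 = 2210.46.
Reliability = 2210.46 / 2508.83 = 0.8811.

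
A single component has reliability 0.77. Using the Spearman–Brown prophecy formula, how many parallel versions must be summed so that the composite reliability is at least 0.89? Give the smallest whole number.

k ≥ ρ*(1−ρ₁)/(ρ₁(1−ρ*)) = 0.89·0.23 / (0.77·0.11) = 2.417.
Smallest integer k = 3.

3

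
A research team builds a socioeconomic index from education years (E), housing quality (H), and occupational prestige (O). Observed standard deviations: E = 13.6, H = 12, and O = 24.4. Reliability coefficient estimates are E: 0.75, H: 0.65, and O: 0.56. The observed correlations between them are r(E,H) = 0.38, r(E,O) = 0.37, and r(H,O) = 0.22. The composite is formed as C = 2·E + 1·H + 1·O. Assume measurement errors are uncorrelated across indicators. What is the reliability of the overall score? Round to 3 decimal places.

Var(C) = 2²·13.6² + 12² + 24.4² + 2·[2·13.6·12·0.38 + 2·13.6·24.4·0.37 + 12·24.4·0.22] = 1479.2 + 868.019 = 2347.22.
Because errors are independent across components, Cov(Tᵢ,Tⱼ) = Cov(Xᵢ,Xⱼ); the off-diagonal part of the true-score variance is the same as above.
True-score variance = [2²·13.6²·0.75 + 12²·0.65 + 24.4²·0.56] + 868.019 = 981.882 + 868.019 = 1849.9.
Reliability = 1849.9 / 2347.22 = 0.788.

0.788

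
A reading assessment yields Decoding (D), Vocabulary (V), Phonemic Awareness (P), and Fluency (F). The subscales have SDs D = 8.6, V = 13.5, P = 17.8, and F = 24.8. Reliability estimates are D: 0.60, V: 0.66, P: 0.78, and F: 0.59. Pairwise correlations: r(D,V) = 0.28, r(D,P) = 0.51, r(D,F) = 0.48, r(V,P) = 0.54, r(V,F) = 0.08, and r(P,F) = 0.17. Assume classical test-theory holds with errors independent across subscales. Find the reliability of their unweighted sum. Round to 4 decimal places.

0.8010

Var(D+V+P+F) = 8.6² + 13.5² + 17.8² + 24.8² + 2·[8.6·13.5·0.28 + 8.6·17.8·0.51 + 8.6·24.8·0.48 + 13.5·17.8·0.54 + 13.5·24.8·0.08 + 17.8·24.8·0.17] = 1188.09 + 889.088 = 2077.18.
Because errors are independent across components, Cov(Tᵢ,Tⱼ) = Cov(Xᵢ,Xⱼ); the off-diagonal part of the true-score variance is the same as above.
True-score variance = [8.6²·0.60 + 13.5²·0.66 + 17.8²·0.78 + 24.8²·0.59] + 889.088 = 774.67 + 889.088 = 1663.76.
Reliability = 1663.76 / 2077.18 = 0.8010.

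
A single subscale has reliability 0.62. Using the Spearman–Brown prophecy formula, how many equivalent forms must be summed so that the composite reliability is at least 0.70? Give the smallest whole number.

2

k ≥ ρ*(1−ρ₁)/(ρ₁(1−ρ*)) = 0.70·0.38 / (0.62·0.30) = 1.430.
Smallest integer k = 2.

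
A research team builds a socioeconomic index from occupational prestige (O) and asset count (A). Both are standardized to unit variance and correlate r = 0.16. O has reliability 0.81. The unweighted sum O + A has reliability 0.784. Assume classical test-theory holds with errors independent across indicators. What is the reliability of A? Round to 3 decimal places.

0.689

Var(O+A) = 2 + 2·0.16 = 2.320.
True-score variance = ρ_O + ρ_A + 2·0.16, so 0.784 = (0.81 + ρ_A + 0.32) / 2.320.
ρ_A = 0.784·2.320 − 0.81 − 0.32 = 0.689.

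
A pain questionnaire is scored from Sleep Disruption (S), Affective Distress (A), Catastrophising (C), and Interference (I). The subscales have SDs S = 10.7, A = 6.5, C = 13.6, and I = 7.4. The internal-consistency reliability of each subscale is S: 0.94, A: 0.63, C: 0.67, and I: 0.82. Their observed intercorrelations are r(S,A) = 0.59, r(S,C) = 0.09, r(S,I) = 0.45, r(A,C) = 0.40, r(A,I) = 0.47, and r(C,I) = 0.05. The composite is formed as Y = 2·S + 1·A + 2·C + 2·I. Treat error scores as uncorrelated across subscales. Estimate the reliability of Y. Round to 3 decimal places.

Var(Y) = 2²·10.7² + 6.5² + 2²·13.6² + 2²·7.4² + 2·[2·10.7·6.5·0.59 + 4·10.7·13.6·0.09 + 4·10.7·7.4·0.45 + 2·6.5·13.6·0.40 + 2·6.5·7.4·0.47 + 4·13.6·7.4·0.05] = 1459.09 + 826.084 = 2285.17.
Because errors are independent across components, Cov(Tᵢ,Tⱼ) = Cov(Xᵢ,Xⱼ); the off-diagonal part of the true-score variance is the same as above.
True-score variance = [2²·10.7²·0.94 + 6.5²·0.63 + 2²·13.6²·0.67 + 2²·7.4²·0.82] + 826.084 = 1132.41 + 826.084 = 1958.49.
Reliability = 1958.49 / 2285.17 = 0.857.

0.857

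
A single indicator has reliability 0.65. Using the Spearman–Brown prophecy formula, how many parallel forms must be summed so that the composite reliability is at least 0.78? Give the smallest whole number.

2

k ≥ ρ*(1−ρ₁)/(ρ₁(1−ρ*)) = 0.78·0.35 / (0.65·0.22) = 1.909.
Smallest integer k = 2.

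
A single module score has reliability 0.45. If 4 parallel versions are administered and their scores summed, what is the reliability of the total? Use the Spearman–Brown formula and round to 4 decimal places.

ρ_k = kρ / (1 + (k−1)ρ) = 4·0.45 / (1 + 3·0.45) = 1.800 / 2.350 = 0.7660.

0.7660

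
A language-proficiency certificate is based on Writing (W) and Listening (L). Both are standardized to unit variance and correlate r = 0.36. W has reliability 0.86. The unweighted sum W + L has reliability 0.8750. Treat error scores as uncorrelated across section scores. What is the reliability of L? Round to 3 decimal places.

Var(W+L) = 2 + 2·0.36 = 2.720.
True-score variance = ρ_W + ρ_L + 2·0.36, so 0.8750 = (0.86 + ρ_L + 0.72) / 2.720.
ρ_L = 0.8750·2.720 − 0.86 − 0.72 = 0.800.

0.800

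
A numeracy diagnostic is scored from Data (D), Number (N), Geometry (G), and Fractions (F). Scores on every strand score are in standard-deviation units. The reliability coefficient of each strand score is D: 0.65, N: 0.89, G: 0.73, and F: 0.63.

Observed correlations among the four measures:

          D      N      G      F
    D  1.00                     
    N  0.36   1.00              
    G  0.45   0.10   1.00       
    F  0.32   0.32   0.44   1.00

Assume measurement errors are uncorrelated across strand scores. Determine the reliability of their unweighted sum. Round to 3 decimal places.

0.862

Var(D+N+G+F) = 4 + 2·[0.36 + 0.45 + 0.32 + 0.10 + 0.32 + 0.44] = 4 + 3.98 = 7.98.
Because errors are independent across components, Cov(Tᵢ,Tⱼ) = Cov(Xᵢ,Xⱼ); the off-diagonal part of the true-score variance is the same as above.
True-score variance = [0.65 + 0.89 + 0.73 + 0.63] + 3.98 = 2.9 + 3.98 = 6.88.
Reliability = 6.88 / 7.98 = 0.862.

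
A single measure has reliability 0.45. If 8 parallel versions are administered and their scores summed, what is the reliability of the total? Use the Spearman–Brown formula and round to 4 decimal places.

0.8675

ρ_k = kρ / (1 + (k−1)ρ) = 8·0.45 / (1 + 7·0.45) = 3.600 / 4.150 = 0.8675.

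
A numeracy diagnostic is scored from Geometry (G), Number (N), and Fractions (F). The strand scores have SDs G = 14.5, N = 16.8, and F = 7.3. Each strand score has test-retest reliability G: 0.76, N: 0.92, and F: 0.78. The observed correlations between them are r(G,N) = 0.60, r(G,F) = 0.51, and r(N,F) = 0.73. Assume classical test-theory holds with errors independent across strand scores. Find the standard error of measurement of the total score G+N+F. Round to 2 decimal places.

9.21

Var(total) = 545.78 + 579.341 = 1125.12.
True-score variance = 461.017 + 579.341 = 1040.36, so reliability = 0.9247.
Error variance = 1125.12 − 1040.36 = 84.763; SEM = √84.763 = 9.21.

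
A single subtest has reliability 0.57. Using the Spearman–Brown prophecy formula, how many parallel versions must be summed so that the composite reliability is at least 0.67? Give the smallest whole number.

2

k ≥ ρ*(1−ρ₁)/(ρ₁(1−ρ*)) = 0.67·0.43 / (0.57·0.33) = 1.532.
Smallest integer k = 2.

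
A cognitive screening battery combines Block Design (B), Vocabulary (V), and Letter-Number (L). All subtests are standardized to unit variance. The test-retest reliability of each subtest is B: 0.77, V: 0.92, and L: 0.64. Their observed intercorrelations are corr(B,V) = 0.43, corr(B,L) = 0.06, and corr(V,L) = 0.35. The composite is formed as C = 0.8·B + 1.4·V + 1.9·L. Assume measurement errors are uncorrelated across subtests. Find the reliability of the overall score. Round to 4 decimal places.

Var(C) = 0.8² + 1.4² + 1.9² + 2·[1.12·0.43 + 1.52·0.06 + 2.66·0.35] = 6.21 + 3.0076 = 9.2176.
Under uncorrelated errors the observed covariances equal the true-score covariances, so only the own-variance terms attenuate.
True-score variance = [0.8²·0.77 + 1.4²·0.92 + 1.9²·0.64] + 3.0076 = 4.6064 + 3.0076 = 7.614.
Reliability = 7.614 / 9.2176 = 0.8260.

0.8260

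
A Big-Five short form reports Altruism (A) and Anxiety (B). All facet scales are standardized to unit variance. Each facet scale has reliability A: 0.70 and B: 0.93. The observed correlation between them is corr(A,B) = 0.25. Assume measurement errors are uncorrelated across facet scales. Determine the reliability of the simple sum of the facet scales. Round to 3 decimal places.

Var(A+B) = 2 + 2·[0.25] = 2 + 0.5 = 2.5.
Under uncorrelated errors the observed covariances equal the true-score covariances, so only the own-variance terms attenuate.
True-score variance = [0.70 + 0.93] + 0.5 = 1.63 + 0.5 = 2.13.
Reliability = 2.13 / 2.5 = 0.852.

0.852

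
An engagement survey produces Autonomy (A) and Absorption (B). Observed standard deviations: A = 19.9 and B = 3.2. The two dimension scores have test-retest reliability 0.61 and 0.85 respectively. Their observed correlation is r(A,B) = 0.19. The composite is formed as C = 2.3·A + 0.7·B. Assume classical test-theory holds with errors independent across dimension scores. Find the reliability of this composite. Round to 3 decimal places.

Var(C) = 2.3²·19.9² + 0.7²·3.2² + 2·[1.61·19.9·3.2·0.19] = 2099.91 + 38.9594 = 2138.87.
Under uncorrelated errors the observed covariances equal the true-score covariances, so only the own-variance terms attenuate.
True-score variance = [2.3²·19.9²·0.61 + 0.7²·3.2²·0.85] + 38.9594 = 1282.15 + 38.9594 = 1321.11.
Reliability = 1321.11 / 2138.87 = 0.618.

0.618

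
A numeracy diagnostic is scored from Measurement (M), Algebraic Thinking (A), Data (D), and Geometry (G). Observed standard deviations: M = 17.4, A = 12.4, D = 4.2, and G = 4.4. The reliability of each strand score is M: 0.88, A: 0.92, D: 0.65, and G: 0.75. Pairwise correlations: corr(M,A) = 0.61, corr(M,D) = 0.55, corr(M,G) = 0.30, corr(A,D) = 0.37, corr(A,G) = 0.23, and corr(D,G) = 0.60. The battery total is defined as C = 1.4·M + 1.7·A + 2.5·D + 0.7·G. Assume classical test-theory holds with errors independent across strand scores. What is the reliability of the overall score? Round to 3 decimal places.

Var(C) = 1.4²·17.4² + 1.7²·12.4² + 2.5²·4.2² + 0.7²·4.4² + 2·[2.38·17.4·12.4·0.61 + 3.5·17.4·4.2·0.55 + 0.98·17.4·4.4·0.30 + 4.25·12.4·4.2·0.37 + 1.19·12.4·4.4·0.23 + 1.75·4.2·4.4·0.60] = 1157.51 + 1185.32 = 2342.83.
Because errors are independent across components, Cov(Tᵢ,Tⱼ) = Cov(Xᵢ,Xⱼ); the off-diagonal part of the true-score variance is the same as above.
True-score variance = [1.4²·17.4²·0.88 + 1.7²·12.4²·0.92 + 2.5²·4.2²·0.65 + 0.7²·4.4²·0.75] + 1185.32 = 1009.79 + 1185.32 = 2195.12.
Reliability = 2195.12 / 2342.83 = 0.937.

0.937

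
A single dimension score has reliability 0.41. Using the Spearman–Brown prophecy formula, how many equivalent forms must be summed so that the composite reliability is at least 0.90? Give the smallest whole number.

k ≥ ρ*(1−ρ₁)/(ρ₁(1−ρ*)) = 0.90·0.59 / (0.41·0.10) = 12.951.
Smallest integer k = 13.

13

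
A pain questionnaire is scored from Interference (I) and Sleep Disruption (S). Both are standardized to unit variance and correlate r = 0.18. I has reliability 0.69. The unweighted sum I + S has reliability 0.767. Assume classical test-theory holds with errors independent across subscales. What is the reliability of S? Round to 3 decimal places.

Var(I+S) = 2 + 2·0.18 = 2.360.
True-score variance = ρ_I + ρ_S + 2·0.18, so 0.767 = (0.69 + ρ_S + 0.36) / 2.360.
ρ_S = 0.767·2.360 − 0.69 − 0.36 = 0.760.

0.760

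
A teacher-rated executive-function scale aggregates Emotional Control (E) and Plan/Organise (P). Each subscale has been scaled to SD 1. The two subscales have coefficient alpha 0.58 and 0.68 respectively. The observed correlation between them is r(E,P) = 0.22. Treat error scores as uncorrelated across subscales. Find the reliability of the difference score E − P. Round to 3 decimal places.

Var(E−P) = 1 + 1 − 2·0.22 = 2 − 0.44 = 1.56.
Under uncorrelated errors the observed covariances equal the true-score covariances, so only the own-variance terms attenuate.
True-score variance = [0.58 + 0.68] − 0.44 = 1.26 − 0.44 = 0.82.
Reliability = 0.82 / 1.56 = 0.526.

0.526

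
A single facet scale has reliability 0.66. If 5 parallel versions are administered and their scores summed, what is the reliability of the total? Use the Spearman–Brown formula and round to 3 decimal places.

0.907

ρ_k = kρ / (1 + (k−1)ρ) = 5·0.66 / (1 + 4·0.66) = 3.300 / 3.640 = 0.907.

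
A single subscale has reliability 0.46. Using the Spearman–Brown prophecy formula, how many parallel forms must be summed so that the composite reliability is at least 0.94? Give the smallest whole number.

k ≥ ρ*(1−ρ₁)/(ρ₁(1−ρ*)) = 0.94·0.54 / (0.46·0.06) = 18.391.
Smallest integer k = 19.

19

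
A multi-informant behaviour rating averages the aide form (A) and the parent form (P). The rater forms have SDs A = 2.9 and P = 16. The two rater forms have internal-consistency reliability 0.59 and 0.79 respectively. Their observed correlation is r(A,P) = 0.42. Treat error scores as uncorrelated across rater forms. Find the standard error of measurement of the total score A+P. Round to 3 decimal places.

Var(total) = 264.41 + 38.976 = 303.386.
True-score variance = 207.202 + 38.976 = 246.178, so reliability = 0.8114.
Error variance = 303.386 − 246.178 = 57.2081; SEM = √57.2081 = 7.564.

7.564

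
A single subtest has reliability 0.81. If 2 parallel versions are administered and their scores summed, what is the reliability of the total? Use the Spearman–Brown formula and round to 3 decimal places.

0.895

ρ_k = kρ / (1 + (k−1)ρ) = 2·0.81 / (1 + 1·0.81) = 1.620 / 1.810 = 0.895.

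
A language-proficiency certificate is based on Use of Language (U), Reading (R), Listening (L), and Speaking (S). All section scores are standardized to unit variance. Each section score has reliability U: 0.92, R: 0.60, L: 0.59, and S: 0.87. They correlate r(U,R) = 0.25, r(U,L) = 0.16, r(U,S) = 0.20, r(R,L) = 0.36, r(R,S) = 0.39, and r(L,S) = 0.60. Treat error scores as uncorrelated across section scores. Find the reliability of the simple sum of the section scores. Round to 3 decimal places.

Var(U+R+L+S) = 4 + 2·[0.25 + 0.16 + 0.20 + 0.36 + 0.39 + 0.60] = 4 + 3.92 = 7.92.
Because errors are independent across components, Cov(Tᵢ,Tⱼ) = Cov(Xᵢ,Xⱼ); the off-diagonal part of the true-score variance is the same as above.
True-score variance = [0.92 + 0.60 + 0.59 + 0.87] + 3.92 = 2.98 + 3.92 = 6.9.
Reliability = 6.9 / 7.92 = 0.871.

0.871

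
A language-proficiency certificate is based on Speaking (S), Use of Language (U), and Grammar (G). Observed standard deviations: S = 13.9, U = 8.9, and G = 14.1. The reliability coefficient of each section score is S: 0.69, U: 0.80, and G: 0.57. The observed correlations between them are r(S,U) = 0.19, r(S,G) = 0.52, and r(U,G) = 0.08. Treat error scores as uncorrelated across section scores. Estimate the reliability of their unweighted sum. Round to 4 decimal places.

Var(S+U+G) = 13.9² + 8.9² + 14.1² + 2·[13.9·8.9·0.19 + 13.9·14.1·0.52 + 8.9·14.1·0.08] = 471.23 + 270.918 = 742.148.
With uncorrelated errors the cross-covariances are all true-score covariance, so they carry over unchanged; only the diagonal terms shrink to ρᵢσᵢ².
True-score variance = [13.9²·0.69 + 8.9²·0.80 + 14.1²·0.57] + 270.918 = 310.005 + 270.918 = 580.922.
Reliability = 580.922 / 742.148 = 0.7828.

0.7828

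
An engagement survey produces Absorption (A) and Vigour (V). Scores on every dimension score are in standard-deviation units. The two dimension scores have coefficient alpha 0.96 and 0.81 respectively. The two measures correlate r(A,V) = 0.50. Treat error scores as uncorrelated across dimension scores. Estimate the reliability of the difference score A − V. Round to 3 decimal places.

0.770

Var(A−V) = 1 + 1 − 2·0.50 = 2 − 1 = 1.
Because errors are independent across components, Cov(Tᵢ,Tⱼ) = Cov(Xᵢ,Xⱼ); the off-diagonal part of the true-score variance is the same as above.
True-score variance = [0.96 + 0.81] − 1 = 1.77 − 1 = 0.77.
Reliability = 0.77 / 1 = 0.770.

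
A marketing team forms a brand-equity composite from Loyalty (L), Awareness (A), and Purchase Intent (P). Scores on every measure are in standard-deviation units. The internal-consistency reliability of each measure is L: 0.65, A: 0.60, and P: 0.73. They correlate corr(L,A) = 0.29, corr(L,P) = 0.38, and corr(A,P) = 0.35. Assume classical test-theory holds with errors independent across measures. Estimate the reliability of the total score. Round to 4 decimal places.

Var(L+A+P) = 3 + 2·[0.29 + 0.38 + 0.35] = 3 + 2.04 = 5.04.
With uncorrelated errors the cross-covariances are all true-score covariance, so they carry over unchanged; only the diagonal terms shrink to ρᵢσᵢ².
True-score variance = [0.65 + 0.60 + 0.73] + 2.04 = 1.98 + 2.04 = 4.02.
Reliability = 4.02 / 5.04 = 0.7976.

0.7976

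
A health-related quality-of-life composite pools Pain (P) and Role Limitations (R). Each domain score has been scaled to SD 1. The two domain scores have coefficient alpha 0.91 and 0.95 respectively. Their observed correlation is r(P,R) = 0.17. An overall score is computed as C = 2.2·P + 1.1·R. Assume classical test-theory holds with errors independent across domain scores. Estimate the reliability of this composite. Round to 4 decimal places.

0.9278

Var(C) = 2.2² + 1.1² + 2·[2.42·0.17] = 6.05 + 0.8228 = 6.8728.
Because errors are independent across components, Cov(Tᵢ,Tⱼ) = Cov(Xᵢ,Xⱼ); the off-diagonal part of the true-score variance is the same as above.
True-score variance = [2.2²·0.91 + 1.1²·0.95] + 0.8228 = 5.5539 + 0.8228 = 6.3767.
Reliability = 6.3767 / 6.8728 = 0.9278.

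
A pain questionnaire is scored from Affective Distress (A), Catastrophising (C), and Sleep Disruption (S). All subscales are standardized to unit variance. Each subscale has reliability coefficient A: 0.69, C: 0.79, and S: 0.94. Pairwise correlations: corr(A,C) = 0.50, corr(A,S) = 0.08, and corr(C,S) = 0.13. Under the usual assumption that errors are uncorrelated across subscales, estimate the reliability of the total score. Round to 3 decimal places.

0.869

Var(A+C+S) = 3 + 2·[0.50 + 0.08 + 0.13] = 3 + 1.42 = 4.42.
With uncorrelated errors the cross-covariances are all true-score covariance, so they carry over unchanged; only the diagonal terms shrink to ρᵢσᵢ².
True-score variance = [0.69 + 0.79 + 0.94] + 1.42 = 2.42 + 1.42 = 3.84.
Reliability = 3.84 / 4.42 = 0.869.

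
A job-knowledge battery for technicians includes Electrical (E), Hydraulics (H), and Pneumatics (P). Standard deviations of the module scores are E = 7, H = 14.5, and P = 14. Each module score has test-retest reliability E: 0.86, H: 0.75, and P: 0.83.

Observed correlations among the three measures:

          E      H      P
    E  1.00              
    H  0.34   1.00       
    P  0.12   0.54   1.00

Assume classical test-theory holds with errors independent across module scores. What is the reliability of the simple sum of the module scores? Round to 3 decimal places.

0.879

Var(E+H+P) = 7² + 14.5² + 14² + 2·[7·14.5·0.34 + 7·14·0.12 + 14.5·14·0.54] = 455.25 + 311.78 = 767.03.
Under uncorrelated errors the observed covariances equal the true-score covariances, so only the own-variance terms attenuate.
True-score variance = [7²·0.86 + 14.5²·0.75 + 14²·0.83] + 311.78 = 362.507 + 311.78 = 674.288.
Reliability = 674.288 / 767.03 = 0.879.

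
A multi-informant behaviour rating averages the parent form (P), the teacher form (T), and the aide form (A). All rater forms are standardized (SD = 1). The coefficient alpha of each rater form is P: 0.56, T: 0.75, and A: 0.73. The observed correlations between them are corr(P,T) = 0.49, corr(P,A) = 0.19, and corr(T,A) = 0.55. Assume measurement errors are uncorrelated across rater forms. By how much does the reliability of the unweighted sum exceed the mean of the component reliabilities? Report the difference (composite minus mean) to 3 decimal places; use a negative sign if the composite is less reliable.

0.144

Var(sum) = 3 + 2.46 = 5.46; true-score variance = 2.04 + 2.46 = 4.5; composite reliability = 0.8242.
Mean component reliability = 0.6800.
Difference = 0.8242 − 0.6800 = 0.144.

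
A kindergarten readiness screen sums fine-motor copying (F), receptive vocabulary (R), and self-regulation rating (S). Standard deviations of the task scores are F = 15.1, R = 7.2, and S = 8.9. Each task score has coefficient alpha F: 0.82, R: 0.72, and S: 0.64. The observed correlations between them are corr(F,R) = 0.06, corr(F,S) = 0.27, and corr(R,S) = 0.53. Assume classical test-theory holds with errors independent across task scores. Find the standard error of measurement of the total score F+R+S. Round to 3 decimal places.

Var(total) = 359.06 + 153.542 = 512.602.
True-score variance = 274.987 + 153.542 = 428.529, so reliability = 0.8360.
Error variance = 512.602 − 428.529 = 84.0726; SEM = √84.0726 = 9.169.

9.169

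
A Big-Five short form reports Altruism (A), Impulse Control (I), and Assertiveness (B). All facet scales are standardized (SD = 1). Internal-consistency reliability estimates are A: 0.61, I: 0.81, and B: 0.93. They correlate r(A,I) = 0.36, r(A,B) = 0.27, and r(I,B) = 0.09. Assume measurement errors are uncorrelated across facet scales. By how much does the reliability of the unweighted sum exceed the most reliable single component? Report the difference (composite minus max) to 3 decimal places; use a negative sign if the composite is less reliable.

Var(sum) = 3 + 1.44 = 4.44; true-score variance = 2.35 + 1.44 = 3.79; composite reliability = 0.8536.
Max component reliability = 0.9300.
Difference = 0.8536 − 0.9300 = -0.076.

-0.076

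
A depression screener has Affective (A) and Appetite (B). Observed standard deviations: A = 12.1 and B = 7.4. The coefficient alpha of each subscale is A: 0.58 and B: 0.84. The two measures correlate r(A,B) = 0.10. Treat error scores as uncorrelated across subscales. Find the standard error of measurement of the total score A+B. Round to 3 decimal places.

8.382

Var(total) = 201.17 + 17.908 = 219.078.
True-score variance = 130.916 + 17.908 = 148.824, so reliability = 0.6793.
Error variance = 219.078 − 148.824 = 70.2538; SEM = √70.2538 = 8.382.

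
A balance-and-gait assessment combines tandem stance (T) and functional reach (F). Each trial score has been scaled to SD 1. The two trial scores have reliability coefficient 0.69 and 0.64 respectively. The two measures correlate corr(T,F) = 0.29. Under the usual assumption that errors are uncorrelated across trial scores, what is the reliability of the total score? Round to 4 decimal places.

0.7403

Var(T+F) = 2 + 2·[0.29] = 2 + 0.58 = 2.58.
With uncorrelated errors the cross-covariances are all true-score covariance, so they carry over unchanged; only the diagonal terms shrink to ρᵢσᵢ².
True-score variance = [0.69 + 0.64] + 0.58 = 1.33 + 0.58 = 1.91.
Reliability = 1.91 / 2.58 = 0.7403.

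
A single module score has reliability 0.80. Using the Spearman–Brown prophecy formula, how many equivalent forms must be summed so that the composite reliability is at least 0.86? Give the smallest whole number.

k ≥ ρ*(1−ρ₁)/(ρ₁(1−ρ*)) = 0.86·0.20 / (0.80·0.14) = 1.536.
Smallest integer k = 2.

2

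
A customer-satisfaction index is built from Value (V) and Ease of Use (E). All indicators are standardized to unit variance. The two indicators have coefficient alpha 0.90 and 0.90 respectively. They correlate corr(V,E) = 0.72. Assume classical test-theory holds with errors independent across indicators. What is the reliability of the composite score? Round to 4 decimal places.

Var(V+E) = 2 + 2·[0.72] = 2 + 1.44 = 3.44.
Under uncorrelated errors the observed covariances equal the true-score covariances, so only the own-variance terms attenuate.
True-score variance = [0.90 + 0.90] + 1.44 = 1.8 + 1.44 = 3.24.
Reliability = 3.24 / 3.44 = 0.9419.

0.9419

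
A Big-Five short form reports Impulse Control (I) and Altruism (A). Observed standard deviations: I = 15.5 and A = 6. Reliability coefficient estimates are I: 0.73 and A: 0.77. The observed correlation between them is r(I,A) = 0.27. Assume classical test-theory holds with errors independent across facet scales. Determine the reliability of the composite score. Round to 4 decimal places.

Var(I+A) = 15.5² + 6² + 2·[15.5·6·0.27] = 276.25 + 50.22 = 326.47.
Because errors are independent across components, Cov(Tᵢ,Tⱼ) = Cov(Xᵢ,Xⱼ); the off-diagonal part of the true-score variance is the same as above.
True-score variance = [15.5²·0.73 + 6²·0.77] + 50.22 = 203.102 + 50.22 = 253.322.
Reliability = 253.322 / 326.47 = 0.7759.

0.7759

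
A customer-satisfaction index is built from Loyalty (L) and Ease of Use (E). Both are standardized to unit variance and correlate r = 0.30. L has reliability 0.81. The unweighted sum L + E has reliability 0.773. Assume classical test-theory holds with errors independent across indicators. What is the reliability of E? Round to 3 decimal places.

Var(L+E) = 2 + 2·0.30 = 2.600.
True-score variance = ρ_L + ρ_E + 2·0.30, so 0.773 = (0.81 + ρ_E + 0.60) / 2.600.
ρ_E = 0.773·2.600 − 0.81 − 0.60 = 0.600.

0.600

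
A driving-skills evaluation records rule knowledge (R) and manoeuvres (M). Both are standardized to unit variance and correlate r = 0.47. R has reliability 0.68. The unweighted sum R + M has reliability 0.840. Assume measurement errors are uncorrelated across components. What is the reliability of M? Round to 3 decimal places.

0.850

Var(R+M) = 2 + 2·0.47 = 2.940.
True-score variance = ρ_R + ρ_M + 2·0.47, so 0.840 = (0.68 + ρ_M + 0.94) / 2.940.
ρ_M = 0.840·2.940 − 0.68 − 0.94 = 0.850.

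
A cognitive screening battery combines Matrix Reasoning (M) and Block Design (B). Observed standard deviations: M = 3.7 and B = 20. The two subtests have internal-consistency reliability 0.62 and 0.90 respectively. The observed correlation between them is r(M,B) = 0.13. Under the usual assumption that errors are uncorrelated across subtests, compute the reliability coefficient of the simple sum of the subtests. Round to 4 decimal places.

0.8956

Var(M+B) = 3.7² + 20² + 2·[3.7·20·0.13] = 413.69 + 19.24 = 432.93.
Because errors are independent across components, Cov(Tᵢ,Tⱼ) = Cov(Xᵢ,Xⱼ); the off-diagonal part of the true-score variance is the same as above.
True-score variance = [3.7²·0.62 + 20²·0.90] + 19.24 = 368.488 + 19.24 = 387.728.
Reliability = 387.728 / 432.93 = 0.8956.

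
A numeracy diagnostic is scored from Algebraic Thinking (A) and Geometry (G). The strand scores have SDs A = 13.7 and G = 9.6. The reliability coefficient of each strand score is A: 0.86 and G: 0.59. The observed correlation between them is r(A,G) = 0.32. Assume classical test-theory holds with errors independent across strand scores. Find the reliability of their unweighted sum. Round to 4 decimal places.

0.8240

Var(A+G) = 13.7² + 9.6² + 2·[13.7·9.6·0.32] = 279.85 + 84.1728 = 364.023.
Because errors are independent across components, Cov(Tᵢ,Tⱼ) = Cov(Xᵢ,Xⱼ); the off-diagonal part of the true-score variance is the same as above.
True-score variance = [13.7²·0.86 + 9.6²·0.59] + 84.1728 = 215.788 + 84.1728 = 299.961.
Reliability = 299.961 / 364.023 = 0.8240.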